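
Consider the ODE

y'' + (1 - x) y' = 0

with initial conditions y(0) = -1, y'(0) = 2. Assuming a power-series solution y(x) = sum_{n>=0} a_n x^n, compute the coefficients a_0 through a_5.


Ansatz: y(x) = sum_{n>=0} a_n x^n, so y'(x) = sum_{n>=1} n a_n x^(n-1) and y''(x) = sum_{n>=2} n(n-1) a_n x^(n-2).
Substitute into P(x) y'' + Q(x) y' + R(x) y = 0 with P(x) = 1, Q(x) = 1 - x, R(x) = 0, and match powers of x.
Initial conditions: a_0 = -1, a_1 = 2.
Setting the coefficient of each power of x to zero and solving order by order (substituting the coefficients already found):
  x^0: 2 a_2 + a_1 = 0  ->  2 a_2 = -a_1 = -2  ->  a_2 = -1
  x^1: 6 a_3 + 2 a_2 - a_1 = 0  ->  6 a_3 = -2 a_2 + a_1 = 4  ->  a_3 = 2/3
  x^2: 12 a_4 + 3 a_3 - 2 a_2 = 0  ->  12 a_4 = -3 a_3 + 2 a_2 = -4  ->  a_4 = -1/3
  x^3: 20 a_5 + 4 a_4 - 3 a_3 = 0  ->  20 a_5 = -4 a_4 + 3 a_3 = 10/3  ->  a_5 = 1/6
Truncated series: y(x) = -1 + 2 x - x^2 + (2/3) x^3 - (1/3) x^4 + (1/6) x^5 + O(x^6).

a_0 = -1; a_1 = 2; a_2 = -1; a_3 = 2/3; a_4 = -1/3; a_5 = 1/6


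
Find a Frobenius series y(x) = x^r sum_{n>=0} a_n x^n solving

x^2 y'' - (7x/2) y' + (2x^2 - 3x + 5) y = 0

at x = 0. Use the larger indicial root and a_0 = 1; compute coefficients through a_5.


Write in Frobenius form y'' + (p(x)/x) y' + (q(x)/x^2) y = 0:
  p(x) = -7/2,  q(x) = 2x^2 - 3x + 5.
Indicial equation: r(r-1) + (-7/2) r + (5) = 0 -> roots r_1 = 5/2, r_2 = 2.
Take r = r_1 = 5/2. Let y(x) = x^r sum_{n>=0} a_n x^n with a_0 = 1.
Substitute y = x^r sum a_n x^n and match x^{r+n}. The recurrence is
  D(n) a_n - 3 a_{n-1} + 2 a_{n-2} = 0,  where D(n) = (r+n)(r+n-1) + (-7/2)(r+n) + (5).
  a_n = [3 a_{n-1} - 2 a_{n-2}] / D(n).
Since the indicial polynomial factors as (r - r_1)(r - r_2), D(n) = (r_1 + n - r_1)(r_1 + n - r_2) = n(n + 1/2).
Evaluating step by step (a_0 = 1):
  n = 1: D(1) = 1(1 + 1/2) = 3/2; numerator = 3(1) = 3; a_1 = (3)/(3/2) = 2
  n = 2: D(2) = 2(2 + 1/2) = 5; numerator = 3(2) - 2(1) = 4; a_2 = (4)/(5) = 4/5
  n = 3: D(3) = 3(3 + 1/2) = 21/2; numerator = 3(4/5) - 2(2) = -8/5; a_3 = (-8/5)/(21/2) = -16/105
  n = 4: D(4) = 4(4 + 1/2) = 18; numerator = 3(-16/105) - 2(4/5) = -72/35; a_4 = (-72/35)/(18) = -4/35
  n = 5: D(5) = 5(5 + 1/2) = 55/2; numerator = 3(-4/35) - 2(-16/105) = -4/105; a_5 = (-4/105)/(55/2) = -8/5775

r = 5/2; a_0 = 1; a_1 = 2; a_2 = 4/5; a_3 = -16/105; a_4 = -4/35; a_5 = -8/5775


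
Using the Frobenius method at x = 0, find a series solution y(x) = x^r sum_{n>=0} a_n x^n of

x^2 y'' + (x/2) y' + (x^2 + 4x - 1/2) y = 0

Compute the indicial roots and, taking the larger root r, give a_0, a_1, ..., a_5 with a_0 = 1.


Write in Frobenius form y'' + (p(x)/x) y' + (q(x)/x^2) y = 0:
  p(x) = 1/2,  q(x) = x^2 + 4x - 1/2.
Indicial equation: r(r-1) + (1/2) r + (-1/2) = 0 -> roots r_1 = 1, r_2 = -1/2.
Take r = r_1 = 1. Let y(x) = x^r sum_{n>=0} a_n x^n with a_0 = 1.
Substitute y = x^r sum a_n x^n and match x^{r+n}. The recurrence is
  D(n) a_n + 4 a_{n-1} + 1 a_{n-2} = 0,  where D(n) = (r+n)(r+n-1) + (1/2)(r+n) + (-1/2).
  a_n = [-4 a_{n-1} - 1 a_{n-2}] / D(n).
Since the indicial polynomial factors as (r - r_1)(r - r_2), D(n) = (r_1 + n - r_1)(r_1 + n - r_2) = n(n + 3/2).
Evaluating step by step (a_0 = 1):
  n = 1: D(1) = 1(1 + 3/2) = 5/2; numerator = -4(1) = -4; a_1 = (-4)/(5/2) = -8/5
  n = 2: D(2) = 2(2 + 3/2) = 7; numerator = -4(-8/5) - 1(1) = 27/5; a_2 = (27/5)/(7) = 27/35
  n = 3: D(3) = 3(3 + 3/2) = 27/2; numerator = -4(27/35) - 1(-8/5) = -52/35; a_3 = (-52/35)/(27/2) = -104/945
  n = 4: D(4) = 4(4 + 3/2) = 22; numerator = -4(-104/945) - 1(27/35) = -313/945; a_4 = (-313/945)/(22) = -313/20790
  n = 5: D(5) = 5(5 + 3/2) = 65/2; numerator = -4(-313/20790) - 1(-104/945) = 118/693; a_5 = (118/693)/(65/2) = 236/45045

r = 1; a_0 = 1; a_1 = -8/5; a_2 = 27/35; a_3 = -104/945; a_4 = -313/20790; a_5 = 236/45045


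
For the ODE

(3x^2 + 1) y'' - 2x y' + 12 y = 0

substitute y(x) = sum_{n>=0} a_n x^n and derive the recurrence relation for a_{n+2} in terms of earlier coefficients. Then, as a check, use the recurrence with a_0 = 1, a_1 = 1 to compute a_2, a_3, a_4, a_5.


Substitute y = sum_n a_n x^n.
(1 + 3 x^2) y'' contributes (n+2)(n+1) a_{n+2} + 3 n(n-1) a_n at x^n.
-2 x y'(x) contributes -2 n a_n at x^n.
12 y(x) contributes 12 a_n at x^n.
Matching x^n: (n+2)(n+1) a_{n+2} + (3 n(n-1) - 2 n + 12) a_n = 0.
Thus a_{n+2} = (-3 n(n-1) + 2 n - 12) / ((n+1)(n+2)) * a_n.

Check with a_0 = 1, a_1 = 1 (apply the recurrence for n = 0, 1, 2, 3): a_0 = 1, a_1 = 1, a_2 = -6, a_3 = -5/3, a_4 = 7, a_5 = 2.

a_(n+2) = (-3 n(n-1) + 2 n - 12) / ((n+1)(n+2)) * a_n; check: a_0 = 1, a_1 = 1, a_2 = -6, a_3 = -5/3, a_4 = 7, a_5 = 2


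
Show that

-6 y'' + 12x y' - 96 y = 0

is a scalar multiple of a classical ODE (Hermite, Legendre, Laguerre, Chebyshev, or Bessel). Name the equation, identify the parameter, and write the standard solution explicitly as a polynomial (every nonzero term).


All three coefficients share the factor -6; dividing through by -6 gives  y'' - 2x y' + 16 y = 0.
This matches the Hermite equation y'' - 2x y' + 2n y = 0 with 2n = 16, so n = 8; the polynomial solution is H_8(x).
With y = sum_k a_k x^k, matching x^k gives (k+2)(k+1) a_{k+2} = 2(k - n) a_k = 2(k - 8) a_k. The right side vanishes at k = 8, so the series with the parity of 8 terminates at degree 8.
Standard normalization: leading coefficient of H_n is 2^n, so a_8 = 2^8 = 256. Work downward with a_k = (k+1)(k+2) a_{k+2} / (2(k - n)):
  a_6 = (7)(8)(256) / (2(6 - 8)) = 14336/(-4) = -3584
  a_4 = (5)(6)(-3584) / (2(4 - 8)) = -107520/(-8) = 13440
  a_2 = (3)(4)(13440) / (2(2 - 8)) = 161280/(-12) = -13440
  a_0 = (1)(2)(-13440) / (2(0 - 8)) = -26880/(-16) = 1680
Hence H_8(x) = 256 x^8 - 3584 x^6 + 13440 x^4 - 13440 x^2 + 1680.

H_8(x); series = 256 x^8 - 3584 x^6 + 13440 x^4 - 13440 x^2 + 1680


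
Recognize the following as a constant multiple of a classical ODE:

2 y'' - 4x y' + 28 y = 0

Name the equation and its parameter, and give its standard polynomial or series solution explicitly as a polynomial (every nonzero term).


All three coefficients share the factor 2; dividing through by 2 gives  y'' - 2x y' + 14 y = 0.
This matches the Hermite equation y'' - 2x y' + 2n y = 0 with 2n = 14, so n = 7; the polynomial solution is H_7(x).
With y = sum_k a_k x^k, matching x^k gives (k+2)(k+1) a_{k+2} = 2(k - n) a_k = 2(k - 7) a_k. The right side vanishes at k = 7, so the series with the parity of 7 terminates at degree 7.
Standard normalization: leading coefficient of H_n is 2^n, so a_7 = 2^7 = 128. Work downward with a_k = (k+1)(k+2) a_{k+2} / (2(k - n)):
  a_5 = (6)(7)(128) / (2(5 - 7)) = 5376/(-4) = -1344
  a_3 = (4)(5)(-1344) / (2(3 - 7)) = -26880/(-8) = 3360
  a_1 = (2)(3)(3360) / (2(1 - 7)) = 20160/(-12) = -1680
Hence H_7(x) = 128 x^7 - 1344 x^5 + 3360 x^3 - 1680 x.

H_7(x); series = 128 x^7 - 1344 x^5 + 3360 x^3 - 1680 x


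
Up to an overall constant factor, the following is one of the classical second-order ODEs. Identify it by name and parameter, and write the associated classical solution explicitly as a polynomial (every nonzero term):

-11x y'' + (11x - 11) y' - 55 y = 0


All three coefficients share the factor -11; dividing through by -11 gives  x y'' + (1 - x) y' + 5 y = 0.
This matches the Laguerre equation x y'' + (1 - x) y' + n y = 0 with n = 5; the polynomial solution is L_5(x).
With y = sum_k a_k x^k, matching x^k gives (k+1)k a_{k+1} + (k+1) a_{k+1} - k a_k + n a_k = 0, i.e. (k+1)^2 a_{k+1} = (k - n) a_k = (k - 5) a_k. The right side vanishes at k = 5, so the series terminates at degree 5.
Standard normalization L_n(0) = 1 gives a_0 = 1. Work upward with a_{k+1} = (k - 5) a_k / (k+1)^2:
  a_1 = (0 - 5)(1) / 1^2 = -5/1 = -5
  a_2 = (1 - 5)(-5) / 2^2 = 20/4 = 5
  a_3 = (2 - 5)(5) / 3^2 = -15/9 = -5/3
  a_4 = (3 - 5)(-5/3) / 4^2 = (10/3)/16 = 5/24
  a_5 = (4 - 5)(5/24) / 5^2 = (-5/24)/25 = -1/120
Hence L_5(x) = -x^5/120 + 5 x^4/24 - 5 x^3/3 + 5 x^2 - 5 x + 1.

L_5(x); series = -x^5/120 + 5 x^4/24 - 5 x^3/3 + 5 x^2 - 5 x + 1


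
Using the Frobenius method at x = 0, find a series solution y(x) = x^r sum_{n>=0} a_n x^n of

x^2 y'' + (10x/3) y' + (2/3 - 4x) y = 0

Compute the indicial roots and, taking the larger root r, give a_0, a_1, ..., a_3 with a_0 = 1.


Write in Frobenius form y'' + (p(x)/x) y' + (q(x)/x^2) y = 0:
  p(x) = 10/3,  q(x) = 2/3 - 4x.
Indicial equation: r(r-1) + (10/3) r + (2/3) = 0 -> roots r_1 = -1/3, r_2 = -2.
Take r = r_1 = -1/3. Let y(x) = x^r sum_{n>=0} a_n x^n with a_0 = 1.
Substitute y = x^r sum a_n x^n and match x^{r+n}. The recurrence is
  D(n) a_n - 4 a_{n-1} = 0,  where D(n) = (r+n)(r+n-1) + (10/3)(r+n) + (2/3).
  a_n = 4 / D(n) * a_{n-1}.
Since the indicial polynomial factors as (r - r_1)(r - r_2), D(n) = (r_1 + n - r_1)(r_1 + n - r_2) = n(n + 5/3).
Evaluating step by step (a_0 = 1):
  n = 1: D(1) = 1(1 + 5/3) = 8/3; numerator = 4(1) = 4; a_1 = (4)/(8/3) = 3/2
  n = 2: D(2) = 2(2 + 5/3) = 22/3; numerator = 4(3/2) = 6; a_2 = (6)/(22/3) = 9/11
  n = 3: D(3) = 3(3 + 5/3) = 14; numerator = 4(9/11) = 36/11; a_3 = (36/11)/(14) = 18/77

r = -1/3; a_0 = 1; a_1 = 3/2; a_2 = 9/11; a_3 = 18/77


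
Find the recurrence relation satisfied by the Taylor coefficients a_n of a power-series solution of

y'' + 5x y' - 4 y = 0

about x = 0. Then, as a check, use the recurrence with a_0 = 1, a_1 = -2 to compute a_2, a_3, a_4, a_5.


Substitute y = sum_n a_n x^n.
y''(x) has coefficient (n+2)(n+1) a_{n+2} at x^n;
5 x y'(x) has coefficient 5 n a_n at x^n (shift);
-4 y(x) has coefficient -4 a_n at x^n.
Matching x^n: (n+2)(n+1) a_{n+2} + (5n - 4) a_n = 0.
Thus a_{n+2} = (-5n + 4) / ((n+1)(n+2)) * a_n.

Check with a_0 = 1, a_1 = -2 (apply the recurrence for n = 0, 1, 2, 3): a_0 = 1, a_1 = -2, a_2 = 2, a_3 = 1/3, a_4 = -1, a_5 = -11/60.

a_(n+2) = (-5n + 4) / ((n+1)(n+2)) * a_n; check: a_0 = 1, a_1 = -2, a_2 = 2, a_3 = 1/3, a_4 = -1, a_5 = -11/60


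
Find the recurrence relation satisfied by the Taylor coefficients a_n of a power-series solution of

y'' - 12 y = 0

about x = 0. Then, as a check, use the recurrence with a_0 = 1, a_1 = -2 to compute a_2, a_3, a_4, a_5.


Substitute y = sum_n a_n x^n into y'' + (const) y = 0.
y''(x) = sum_{n>=0} (n+2)(n+1) a_{n+2} x^n.
The ODE becomes sum_n [(n+2)(n+1) a_{n+2} - 12 a_n] x^n = 0.
Setting each coefficient to zero gives the recurrence:
  (n+2)(n+1) a_{n+2} - 12 a_n = 0,
  a_{n+2} = 12 / ((n+1)(n+2)) a_n.

Check with a_0 = 1, a_1 = -2 (apply the recurrence for n = 0, 1, 2, 3): a_0 = 1, a_1 = -2, a_2 = 6, a_3 = -4, a_4 = 6, a_5 = -12/5.

a_{n+2} = 12/((n+1)(n+2)) * a_n; check: a_0 = 1, a_1 = -2, a_2 = 6, a_3 = -4, a_4 = 6, a_5 = -12/5


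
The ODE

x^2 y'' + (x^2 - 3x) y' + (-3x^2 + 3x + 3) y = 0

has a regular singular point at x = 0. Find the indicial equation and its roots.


Divide by x^2 to reach normal form y'' + P_1(x) y' + P_2(x) y = 0 with P_1(x) = 1 - 3/x and P_2(x) = -3 + 3/x + 3/x^2.
x = 0 is a singular point because the y'-coefficient 1 - 3/x has a pole at x = 0 and the y-coefficient -3 + 3/x + 3/x^2 has a pole at x = 0.
It is a regular singular point because x P_1(x) = p(x) = x - 3 and x^2 P_2(x) = q(x) = -3x^2 + 3x + 3 are polynomials, hence analytic at x = 0.
p(0) = -3,  q(0) = 3.
Indicial equation: r(r-1) + p(0) r + q(0) = 0, i.e. r^2 + (p(0) - 1) r + q(0) = 0, i.e. r^2 - 4 r + 3 = 0.
Discriminant: (-4)^2 - 4(3) = 4, so r = (4 ± 2)/2.
Solving: r_1 = 3, r_2 = 1.

indicial: r^2 - 4 r + 3 = 0; roots r_1 = 3, r_2 = 1


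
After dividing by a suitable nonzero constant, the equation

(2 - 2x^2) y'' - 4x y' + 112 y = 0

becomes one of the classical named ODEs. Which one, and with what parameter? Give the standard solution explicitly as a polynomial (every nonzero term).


All three coefficients share the factor 2; dividing through by 2 gives  (1 - x^2) y'' - 2x y' + 56 y = 0.
This matches the Legendre equation (1 - x^2) y'' - 2x y' + n(n+1) y = 0 (note the -2x y' term) with n(n+1) = 56, so n = 7; the polynomial solution is P_7(x).
With y = sum_k a_k x^k, matching x^k gives (k+2)(k+1) a_{k+2} = [k(k+1) - n(n+1)] a_k = (k - 7)(k + 8) a_k. The right side vanishes at k = 7, so the series with the parity of 7 terminates at degree 7.
Standard normalization (P_n(1) = 1): leading coefficient (2n)!/(2^n (n!)^2) = 87178291200/(128*25401600) = 429/16, so a_7 = 429/16. Work downward with a_k = (k+1)(k+2) a_{k+2} / ((k - 7)(k + 8)):
  a_5 = (6)(7)(429/16) / ((5 - 7)(5 + 8)) = (9009/8)/(-26) = -693/16
  a_3 = (4)(5)(-693/16) / ((3 - 7)(3 + 8)) = (-3465/4)/(-44) = 315/16
  a_1 = (2)(3)(315/16) / ((1 - 7)(1 + 8)) = (945/8)/(-54) = -35/16
Hence P_7(x) = 429 x^7/16 - 693 x^5/16 + 315 x^3/16 - 35 x/16.

P_7(x); series = 429 x^7/16 - 693 x^5/16 + 315 x^3/16 - 35 x/16


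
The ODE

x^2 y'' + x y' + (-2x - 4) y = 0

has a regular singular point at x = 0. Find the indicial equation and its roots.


Divide by x^2 to reach normal form y'' + P_1(x) y' + P_2(x) y = 0 with P_1(x) = 1/x and P_2(x) = -2/x - 4/x^2.
x = 0 is a singular point because the y'-coefficient 1/x has a pole at x = 0 and the y-coefficient -2/x - 4/x^2 has a pole at x = 0.
It is a regular singular point because x P_1(x) = p(x) = 1 and x^2 P_2(x) = q(x) = -2x - 4 are polynomials, hence analytic at x = 0.
p(0) = 1,  q(0) = -4.
Indicial equation: r(r-1) + p(0) r + q(0) = 0, i.e. r^2 + (p(0) - 1) r + q(0) = 0, i.e. r^2 - 4 = 0.
Discriminant: (0)^2 - 4(-4) = 16, so r = (0 ± 4)/2.
Solving: r_1 = 2, r_2 = -2.

indicial: r^2 - 4 = 0; roots r_1 = 2, r_2 = -2


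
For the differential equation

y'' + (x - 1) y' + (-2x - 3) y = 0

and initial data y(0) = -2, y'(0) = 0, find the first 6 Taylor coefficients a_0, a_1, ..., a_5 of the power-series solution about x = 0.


Ansatz: y(x) = sum_{n>=0} a_n x^n, so y'(x) = sum_{n>=1} n a_n x^(n-1) and y''(x) = sum_{n>=2} n(n-1) a_n x^(n-2).
Substitute into P(x) y'' + Q(x) y' + R(x) y = 0 with P(x) = 1, Q(x) = x - 1, R(x) = -2x - 3, and match powers of x.
Initial conditions: a_0 = -2, a_1 = 0.
Setting the coefficient of each power of x to zero and solving order by order (substituting the coefficients already found):
  x^0: 2 a_2 - a_1 - 3 a_0 = 0  ->  2 a_2 = a_1 + 3 a_0 = -6  ->  a_2 = -3
  x^1: 6 a_3 - 2 a_2 - 2 a_1 - 2 a_0 = 0  ->  6 a_3 = 2 a_2 + 2 a_1 + 2 a_0 = -10  ->  a_3 = -5/3
  x^2: 12 a_4 - 3 a_3 - a_2 - 2 a_1 = 0  ->  12 a_4 = 3 a_3 + a_2 + 2 a_1 = -8  ->  a_4 = -2/3
  x^3: 20 a_5 - 4 a_4 - 2 a_2 = 0  ->  20 a_5 = 4 a_4 + 2 a_2 = -26/3  ->  a_5 = -13/30
Truncated series: y(x) = -2 - 3 x^2 - (5/3) x^3 - (2/3) x^4 - (13/30) x^5 + O(x^6).

a_0 = -2; a_1 = 0; a_2 = -3; a_3 = -5/3; a_4 = -2/3; a_5 = -13/30


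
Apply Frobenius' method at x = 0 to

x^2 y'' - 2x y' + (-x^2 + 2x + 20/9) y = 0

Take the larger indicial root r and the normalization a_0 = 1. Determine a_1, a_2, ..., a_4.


Write in Frobenius form y'' + (p(x)/x) y' + (q(x)/x^2) y = 0:
  p(x) = -2,  q(x) = -x^2 + 2x + 20/9.
Indicial equation: r(r-1) + (-2) r + (20/9) = 0 -> roots r_1 = 5/3, r_2 = 4/3.
Take r = r_1 = 5/3. Let y(x) = x^r sum_{n>=0} a_n x^n with a_0 = 1.
Substitute y = x^r sum a_n x^n and match x^{r+n}. The recurrence is
  D(n) a_n + 2 a_{n-1} - 1 a_{n-2} = 0,  where D(n) = (r+n)(r+n-1) + (-2)(r+n) + (20/9).
  a_n = [-2 a_{n-1} + 1 a_{n-2}] / D(n).
Since the indicial polynomial factors as (r - r_1)(r - r_2), D(n) = (r_1 + n - r_1)(r_1 + n - r_2) = n(n + 1/3).
Evaluating step by step (a_0 = 1):
  n = 1: D(1) = 1(1 + 1/3) = 4/3; numerator = -2(1) = -2; a_1 = (-2)/(4/3) = -3/2
  n = 2: D(2) = 2(2 + 1/3) = 14/3; numerator = -2(-3/2) + 1(1) = 4; a_2 = (4)/(14/3) = 6/7
  n = 3: D(3) = 3(3 + 1/3) = 10; numerator = -2(6/7) + 1(-3/2) = -45/14; a_3 = (-45/14)/(10) = -9/28
  n = 4: D(4) = 4(4 + 1/3) = 52/3; numerator = -2(-9/28) + 1(6/7) = 3/2; a_4 = (3/2)/(52/3) = 9/104

r = 5/3; a_0 = 1; a_1 = -3/2; a_2 = 6/7; a_3 = -9/28; a_4 = 9/104


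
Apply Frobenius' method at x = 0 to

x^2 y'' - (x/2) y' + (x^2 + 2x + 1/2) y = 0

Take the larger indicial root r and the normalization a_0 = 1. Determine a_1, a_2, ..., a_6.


Write in Frobenius form y'' + (p(x)/x) y' + (q(x)/x^2) y = 0:
  p(x) = -1/2,  q(x) = x^2 + 2x + 1/2.
Indicial equation: r(r-1) + (-1/2) r + (1/2) = 0 -> roots r_1 = 1, r_2 = 1/2.
Take r = r_1 = 1. Let y(x) = x^r sum_{n>=0} a_n x^n with a_0 = 1.
Substitute y = x^r sum a_n x^n and match x^{r+n}. The recurrence is
  D(n) a_n + 2 a_{n-1} + 1 a_{n-2} = 0,  where D(n) = (r+n)(r+n-1) + (-1/2)(r+n) + (1/2).
  a_n = [-2 a_{n-1} - 1 a_{n-2}] / D(n).
Since the indicial polynomial factors as (r - r_1)(r - r_2), D(n) = (r_1 + n - r_1)(r_1 + n - r_2) = n(n + 1/2).
Evaluating step by step (a_0 = 1):
  n = 1: D(1) = 1(1 + 1/2) = 3/2; numerator = -2(1) = -2; a_1 = (-2)/(3/2) = -4/3
  n = 2: D(2) = 2(2 + 1/2) = 5; numerator = -2(-4/3) - 1(1) = 5/3; a_2 = (5/3)/(5) = 1/3
  n = 3: D(3) = 3(3 + 1/2) = 21/2; numerator = -2(1/3) - 1(-4/3) = 2/3; a_3 = (2/3)/(21/2) = 4/63
  n = 4: D(4) = 4(4 + 1/2) = 18; numerator = -2(4/63) - 1(1/3) = -29/63; a_4 = (-29/63)/(18) = -29/1134
  n = 5: D(5) = 5(5 + 1/2) = 55/2; numerator = -2(-29/1134) - 1(4/63) = -1/81; a_5 = (-1/81)/(55/2) = -2/4455
  n = 6: D(6) = 6(6 + 1/2) = 39; numerator = -2(-2/4455) - 1(-29/1134) = 1651/62370; a_6 = (1651/62370)/(39) = 127/187110

r = 1; a_0 = 1; a_1 = -4/3; a_2 = 1/3; a_3 = 4/63; a_4 = -29/1134; a_5 = -2/4455; a_6 = 127/187110


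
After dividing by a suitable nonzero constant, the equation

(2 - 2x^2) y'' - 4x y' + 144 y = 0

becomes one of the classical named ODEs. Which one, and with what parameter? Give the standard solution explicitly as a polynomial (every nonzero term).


All three coefficients share the factor 2; dividing through by 2 gives  (1 - x^2) y'' - 2x y' + 72 y = 0.
This matches the Legendre equation (1 - x^2) y'' - 2x y' + n(n+1) y = 0 (note the -2x y' term) with n(n+1) = 72, so n = 8; the polynomial solution is P_8(x).
With y = sum_k a_k x^k, matching x^k gives (k+2)(k+1) a_{k+2} = [k(k+1) - n(n+1)] a_k = (k - 8)(k + 9) a_k. The right side vanishes at k = 8, so the series with the parity of 8 terminates at degree 8.
Standard normalization (P_n(1) = 1): leading coefficient (2n)!/(2^n (n!)^2) = 20922789888000/(256*1625702400) = 6435/128, so a_8 = 6435/128. Work downward with a_k = (k+1)(k+2) a_{k+2} / ((k - 8)(k + 9)):
  a_6 = (7)(8)(6435/128) / ((6 - 8)(6 + 9)) = (45045/16)/(-30) = -3003/32
  a_4 = (5)(6)(-3003/32) / ((4 - 8)(4 + 9)) = (-45045/16)/(-52) = 3465/64
  a_2 = (3)(4)(3465/64) / ((2 - 8)(2 + 9)) = (10395/16)/(-66) = -315/32
  a_0 = (1)(2)(-315/32) / ((0 - 8)(0 + 9)) = (-315/16)/(-72) = 35/128
Hence P_8(x) = 6435 x^8/128 - 3003 x^6/32 + 3465 x^4/64 - 315 x^2/32 + 35/128.

P_8(x); series = 6435 x^8/128 - 3003 x^6/32 + 3465 x^4/64 - 315 x^2/32 + 35/128


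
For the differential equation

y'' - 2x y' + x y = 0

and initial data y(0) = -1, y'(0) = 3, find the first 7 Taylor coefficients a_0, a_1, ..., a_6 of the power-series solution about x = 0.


Ansatz: y(x) = sum_{n>=0} a_n x^n, so y'(x) = sum_{n>=1} n a_n x^(n-1) and y''(x) = sum_{n>=2} n(n-1) a_n x^(n-2).
Substitute into P(x) y'' + Q(x) y' + R(x) y = 0 with P(x) = 1, Q(x) = -2x, R(x) = x, and match powers of x.
Initial conditions: a_0 = -1, a_1 = 3.
Setting the coefficient of each power of x to zero and solving order by order (substituting the coefficients already found):
  x^0: 2 a_2 = 0  ->  a_2 = 0
  x^1: 6 a_3 - 2 a_1 + a_0 = 0  ->  6 a_3 = 2 a_1 - a_0 = 7  ->  a_3 = 7/6
  x^2: 12 a_4 - 4 a_2 + a_1 = 0  ->  12 a_4 = 4 a_2 - a_1 = -3  ->  a_4 = -1/4
  x^3: 20 a_5 - 6 a_3 + a_2 = 0  ->  20 a_5 = 6 a_3 - a_2 = 7  ->  a_5 = 7/20
  x^4: 30 a_6 - 8 a_4 + a_3 = 0  ->  30 a_6 = 8 a_4 - a_3 = -19/6  ->  a_6 = -19/180
Truncated series: y(x) = -1 + 3 x + (7/6) x^3 - (1/4) x^4 + (7/20) x^5 - (19/180) x^6 + O(x^7).

a_0 = -1; a_1 = 3; a_2 = 0; a_3 = 7/6; a_4 = -1/4; a_5 = 7/20; a_6 = -19/180


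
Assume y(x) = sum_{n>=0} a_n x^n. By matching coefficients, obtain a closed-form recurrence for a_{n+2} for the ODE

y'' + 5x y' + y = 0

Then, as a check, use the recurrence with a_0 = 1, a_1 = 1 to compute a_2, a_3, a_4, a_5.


Substitute y = sum_n a_n x^n.
y''(x) has coefficient (n+2)(n+1) a_{n+2} at x^n;
5 x y'(x) has coefficient 5 n a_n at x^n (shift);
y(x) has coefficient 1 a_n at x^n.
Matching x^n: (n+2)(n+1) a_{n+2} + (5n + 1) a_n = 0.
Thus a_{n+2} = (-5n - 1) / ((n+1)(n+2)) * a_n.

Check with a_0 = 1, a_1 = 1 (apply the recurrence for n = 0, 1, 2, 3): a_0 = 1, a_1 = 1, a_2 = -1/2, a_3 = -1, a_4 = 11/24, a_5 = 4/5.

a_(n+2) = (-5n - 1) / ((n+1)(n+2)) * a_n; check: a_0 = 1, a_1 = 1, a_2 = -1/2, a_3 = -1, a_4 = 11/24, a_5 = 4/5


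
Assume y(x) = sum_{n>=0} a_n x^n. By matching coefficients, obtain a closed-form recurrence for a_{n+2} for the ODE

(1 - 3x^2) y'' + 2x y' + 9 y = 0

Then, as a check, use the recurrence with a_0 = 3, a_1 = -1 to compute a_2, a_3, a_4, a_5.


Substitute y = sum_n a_n x^n.
(1 - 3 x^2) y'' contributes (n+2)(n+1) a_{n+2} - 3 n(n-1) a_n at x^n.
2 x y'(x) contributes 2 n a_n at x^n.
9 y(x) contributes 9 a_n at x^n.
Matching x^n: (n+2)(n+1) a_{n+2} + (-3 n(n-1) + 2 n + 9) a_n = 0.
Thus a_{n+2} = (3 n(n-1) - 2 n - 9) / ((n+1)(n+2)) * a_n.

Check with a_0 = 3, a_1 = -1 (apply the recurrence for n = 0, 1, 2, 3): a_0 = 3, a_1 = -1, a_2 = -27/2, a_3 = 11/6, a_4 = 63/8, a_5 = 11/40.

a_(n+2) = (3 n(n-1) - 2 n - 9) / ((n+1)(n+2)) * a_n; check: a_0 = 3, a_1 = -1, a_2 = -27/2, a_3 = 11/6, a_4 = 63/8, a_5 = 11/40


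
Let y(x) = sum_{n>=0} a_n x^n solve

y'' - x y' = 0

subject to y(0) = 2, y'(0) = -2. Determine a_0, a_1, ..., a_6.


Ansatz: y(x) = sum_{n>=0} a_n x^n, so y'(x) = sum_{n>=1} n a_n x^(n-1) and y''(x) = sum_{n>=2} n(n-1) a_n x^(n-2).
Substitute into P(x) y'' + Q(x) y' + R(x) y = 0 with P(x) = 1, Q(x) = -x, R(x) = 0, and match powers of x.
Initial conditions: a_0 = 2, a_1 = -2.
Setting the coefficient of each power of x to zero and solving order by order (substituting the coefficients already found):
  x^0: 2 a_2 = 0  ->  a_2 = 0
  x^1: 6 a_3 - a_1 = 0  ->  6 a_3 = a_1 = -2  ->  a_3 = -1/3
  x^2: 12 a_4 - 2 a_2 = 0  ->  12 a_4 = 2 a_2 = 0  ->  a_4 = 0
  x^3: 20 a_5 - 3 a_3 = 0  ->  20 a_5 = 3 a_3 = -1  ->  a_5 = -1/20
  x^4: 30 a_6 - 4 a_4 = 0  ->  30 a_6 = 4 a_4 = 0  ->  a_6 = 0
Truncated series: y(x) = 2 - 2 x - (1/3) x^3 - (1/20) x^5 + O(x^7).

a_0 = 2; a_1 = -2; a_2 = 0; a_3 = -1/3; a_4 = 0; a_5 = -1/20; a_6 = 0


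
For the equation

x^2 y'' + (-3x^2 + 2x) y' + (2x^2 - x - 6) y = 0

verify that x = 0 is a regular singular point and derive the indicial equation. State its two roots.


Divide by x^2 to reach normal form y'' + P_1(x) y' + P_2(x) y = 0 with P_1(x) = -3 + 2/x and P_2(x) = 2 - 1/x - 6/x^2.
x = 0 is a singular point because the y'-coefficient -3 + 2/x has a pole at x = 0 and the y-coefficient 2 - 1/x - 6/x^2 has a pole at x = 0.
It is a regular singular point because x P_1(x) = p(x) = 2 - 3x and x^2 P_2(x) = q(x) = 2x^2 - x - 6 are polynomials, hence analytic at x = 0.
p(0) = 2,  q(0) = -6.
Indicial equation: r(r-1) + p(0) r + q(0) = 0, i.e. r^2 + (p(0) - 1) r + q(0) = 0, i.e. r^2 + 1 r - 6 = 0.
Discriminant: (1)^2 - 4(-6) = 25, so r = (-1 ± 5)/2.
Solving: r_1 = 2, r_2 = -3.

indicial: r^2 + 1 r - 6 = 0; roots r_1 = 2, r_2 = -3


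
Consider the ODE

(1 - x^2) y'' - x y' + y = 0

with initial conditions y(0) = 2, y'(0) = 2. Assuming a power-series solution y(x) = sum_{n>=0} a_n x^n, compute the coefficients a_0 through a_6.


Ansatz: y(x) = sum_{n>=0} a_n x^n, so y'(x) = sum_{n>=1} n a_n x^(n-1) and y''(x) = sum_{n>=2} n(n-1) a_n x^(n-2).
Substitute into P(x) y'' + Q(x) y' + R(x) y = 0 with P(x) = 1 - x^2, Q(x) = -x, R(x) = 1, and match powers of x.
Initial conditions: a_0 = 2, a_1 = 2.
Setting the coefficient of each power of x to zero and solving order by order (substituting the coefficients already found):
  x^0: 2 a_2 + a_0 = 0  ->  2 a_2 = -a_0 = -2  ->  a_2 = -1
  x^1: 6 a_3 = 0  ->  a_3 = 0
  x^2: 12 a_4 - 3 a_2 = 0  ->  12 a_4 = 3 a_2 = -3  ->  a_4 = -1/4
  x^3: 20 a_5 - 8 a_3 = 0  ->  20 a_5 = 8 a_3 = 0  ->  a_5 = 0
  x^4: 30 a_6 - 15 a_4 = 0  ->  30 a_6 = 15 a_4 = -15/4  ->  a_6 = -1/8
Truncated series: y(x) = 2 + 2 x - x^2 - (1/4) x^4 - (1/8) x^6 + O(x^7).

a_0 = 2; a_1 = 2; a_2 = -1; a_3 = 0; a_4 = -1/4; a_5 = 0; a_6 = -1/8


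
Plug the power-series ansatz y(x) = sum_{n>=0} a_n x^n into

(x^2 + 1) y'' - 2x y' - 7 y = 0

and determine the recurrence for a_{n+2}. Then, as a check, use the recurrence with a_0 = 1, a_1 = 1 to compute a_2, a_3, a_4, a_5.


Substitute y = sum_n a_n x^n.
(1 + 1 x^2) y'' contributes (n+2)(n+1) a_{n+2} + n(n-1) a_n at x^n.
-2 x y'(x) contributes -2 n a_n at x^n.
-7 y(x) contributes -7 a_n at x^n.
Matching x^n: (n+2)(n+1) a_{n+2} + (n(n-1) - 2 n - 7) a_n = 0.
Thus a_{n+2} = (-n(n-1) + 2 n + 7) / ((n+1)(n+2)) * a_n.

Check with a_0 = 1, a_1 = 1 (apply the recurrence for n = 0, 1, 2, 3): a_0 = 1, a_1 = 1, a_2 = 7/2, a_3 = 3/2, a_4 = 21/8, a_5 = 21/40.

a_(n+2) = (-n(n-1) + 2 n + 7) / ((n+1)(n+2)) * a_n; check: a_0 = 1, a_1 = 1, a_2 = 7/2, a_3 = 3/2, a_4 = 21/8, a_5 = 21/40


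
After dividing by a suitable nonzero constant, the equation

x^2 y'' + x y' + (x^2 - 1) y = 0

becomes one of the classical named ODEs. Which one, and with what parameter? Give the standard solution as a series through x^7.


The equation is already in a standard form:  x^2 y'' + x y' + (x^2 - 1) y = 0.
This matches the Bessel equation x^2 y'' + x y' + (x^2 - nu^2) y = 0 with nu^2 = 1, so nu = 1; the solution bounded at x = 0 is J_1(x).
Frobenius at x = 0: indicial roots ±nu; for r = nu the recurrence k(k + 2nu) c_k = -c_{k-2} gives the standard series J_nu(x) = sum_{k>=0} (-1)^k / (k! (k+nu)!) (x/2)^(2k+nu). Evaluate the first 4 terms:
  k = 0: (-1)^0 / (0! * 1! * 2^1) x^1 = 1/(1*1*2) x^1 = (1/2) x^1
  k = 1: (-1)^1 / (1! * 2! * 2^3) x^3 = -1/(1*2*8) x^3 = (-1/16) x^3
  k = 2: (-1)^2 / (2! * 3! * 2^5) x^5 = 1/(2*6*32) x^5 = (1/384) x^5
  k = 3: (-1)^3 / (3! * 4! * 2^7) x^7 = -1/(6*24*128) x^7 = (-1/18432) x^7
Hence J_1(x) = -x^7/18432 + x^5/384 - x^3/16 + x/2 + ....

J_1(x); series = -x^7/18432 + x^5/384 - x^3/16 + x/2


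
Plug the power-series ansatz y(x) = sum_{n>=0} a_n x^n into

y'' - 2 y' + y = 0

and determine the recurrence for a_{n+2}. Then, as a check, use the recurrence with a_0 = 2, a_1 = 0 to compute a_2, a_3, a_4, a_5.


Substitute y = sum_n a_n x^n.
y''(x) has coefficient (n+2)(n+1) a_{n+2} at x^n;
-2 y'(x) has coefficient -2 (n+1) a_{n+1} at x^n;
y(x) has coefficient 1 a_n at x^n.
Matching x^n: (n+2)(n+1) a_{n+2} - 2 (n+1) a_{n+1} + 1 a_n = 0.
Thus a_{n+2} = [2 (n+1) a_{n+1} - 1 a_n] / ((n+1)(n+2)).

Check with a_0 = 2, a_1 = 0 (apply the recurrence for n = 0, 1, 2, 3): a_0 = 2, a_1 = 0, a_2 = -1, a_3 = -2/3, a_4 = -1/4, a_5 = -1/15.

a_(n+2) = [2 (n+1) a_(n+1) - 1 a_n] / ((n+1)(n+2)); check: a_0 = 2, a_1 = 0, a_2 = -1, a_3 = -2/3, a_4 = -1/4, a_5 = -1/15


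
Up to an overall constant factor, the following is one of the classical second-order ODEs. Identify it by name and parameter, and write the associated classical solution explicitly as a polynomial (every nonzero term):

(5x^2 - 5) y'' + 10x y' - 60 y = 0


All three coefficients share the factor -5; dividing through by -5 gives  (1 - x^2) y'' - 2x y' + 12 y = 0.
This matches the Legendre equation (1 - x^2) y'' - 2x y' + n(n+1) y = 0 (note the -2x y' term) with n(n+1) = 12, so n = 3; the polynomial solution is P_3(x).
With y = sum_k a_k x^k, matching x^k gives (k+2)(k+1) a_{k+2} = [k(k+1) - n(n+1)] a_k = (k - 3)(k + 4) a_k. The right side vanishes at k = 3, so the series with the parity of 3 terminates at degree 3.
Standard normalization (P_n(1) = 1): leading coefficient (2n)!/(2^n (n!)^2) = 720/(8*36) = 5/2, so a_3 = 5/2. Work downward with a_k = (k+1)(k+2) a_{k+2} / ((k - 3)(k + 4)):
  a_1 = (2)(3)(5/2) / ((1 - 3)(1 + 4)) = 15/(-10) = -3/2
Hence P_3(x) = 5 x^3/2 - 3 x/2.

P_3(x); series = 5 x^3/2 - 3 x/2


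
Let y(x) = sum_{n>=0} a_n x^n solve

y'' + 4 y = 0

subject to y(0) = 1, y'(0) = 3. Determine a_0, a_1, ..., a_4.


Ansatz: y(x) = sum_{n>=0} a_n x^n, so y'(x) = sum_{n>=1} n a_n x^(n-1) and y''(x) = sum_{n>=2} n(n-1) a_n x^(n-2).
Substitute into P(x) y'' + Q(x) y' + R(x) y = 0 with P(x) = 1, Q(x) = 0, R(x) = 4, and match powers of x.
Initial conditions: a_0 = 1, a_1 = 3.
Setting the coefficient of each power of x to zero and solving order by order (substituting the coefficients already found):
  x^0: 2 a_2 + 4 a_0 = 0  ->  2 a_2 = -4 a_0 = -4  ->  a_2 = -2
  x^1: 6 a_3 + 4 a_1 = 0  ->  6 a_3 = -4 a_1 = -12  ->  a_3 = -2
  x^2: 12 a_4 + 4 a_2 = 0  ->  12 a_4 = -4 a_2 = 8  ->  a_4 = 2/3
Truncated series: y(x) = 1 + 3 x - 2 x^2 - 2 x^3 + (2/3) x^4 + O(x^5).

a_0 = 1; a_1 = 3; a_2 = -2; a_3 = -2; a_4 = 2/3


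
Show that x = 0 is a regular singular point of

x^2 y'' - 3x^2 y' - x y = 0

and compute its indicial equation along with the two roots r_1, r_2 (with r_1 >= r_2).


Divide by x^2 to reach normal form y'' + P_1(x) y' + P_2(x) y = 0 with P_1(x) = -3 and P_2(x) = -1/x.
x = 0 is a singular point because the y-coefficient -1/x has a pole at x = 0.
It is a regular singular point because x P_1(x) = p(x) = -3x and x^2 P_2(x) = q(x) = -x are polynomials, hence analytic at x = 0.
p(0) = 0,  q(0) = 0.
Indicial equation: r(r-1) + p(0) r + q(0) = 0, i.e. r^2 + (p(0) - 1) r + q(0) = 0, i.e. r^2 - 1 r = 0.
Discriminant: (-1)^2 - 4(0) = 1, so r = (1 ± 1)/2.
Solving: r_1 = 1, r_2 = 0.

indicial: r^2 - 1 r = 0; roots r_1 = 1, r_2 = 0


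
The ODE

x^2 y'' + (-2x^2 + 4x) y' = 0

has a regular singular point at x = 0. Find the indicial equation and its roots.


Divide by x^2 to reach normal form y'' + P_1(x) y' + P_2(x) y = 0 with P_1(x) = -2 + 4/x and P_2(x) = 0.
x = 0 is a singular point because the y'-coefficient -2 + 4/x has a pole at x = 0.
It is a regular singular point because x P_1(x) = p(x) = 4 - 2x and x^2 P_2(x) = q(x) = 0 are polynomials, hence analytic at x = 0.
p(0) = 4,  q(0) = 0.
Indicial equation: r(r-1) + p(0) r + q(0) = 0, i.e. r^2 + (p(0) - 1) r + q(0) = 0, i.e. r^2 + 3 r = 0.
Discriminant: (3)^2 - 4(0) = 9, so r = (-3 ± 3)/2.
Solving: r_1 = 0, r_2 = -3.

indicial: r^2 + 3 r = 0; roots r_1 = 0, r_2 = -3


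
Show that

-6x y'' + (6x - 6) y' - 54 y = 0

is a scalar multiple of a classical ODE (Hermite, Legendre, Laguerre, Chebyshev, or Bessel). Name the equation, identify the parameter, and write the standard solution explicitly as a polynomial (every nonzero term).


All three coefficients share the factor -6; dividing through by -6 gives  x y'' + (1 - x) y' + 9 y = 0.
This matches the Laguerre equation x y'' + (1 - x) y' + n y = 0 with n = 9; the polynomial solution is L_9(x).
With y = sum_k a_k x^k, matching x^k gives (k+1)k a_{k+1} + (k+1) a_{k+1} - k a_k + n a_k = 0, i.e. (k+1)^2 a_{k+1} = (k - n) a_k = (k - 9) a_k. The right side vanishes at k = 9, so the series terminates at degree 9.
Standard normalization L_n(0) = 1 gives a_0 = 1. Work upward with a_{k+1} = (k - 9) a_k / (k+1)^2:
  a_1 = (0 - 9)(1) / 1^2 = -9/1 = -9
  a_2 = (1 - 9)(-9) / 2^2 = 72/4 = 18
  a_3 = (2 - 9)(18) / 3^2 = -126/9 = -14
  a_4 = (3 - 9)(-14) / 4^2 = 84/16 = 21/4
  a_5 = (4 - 9)(21/4) / 5^2 = (-105/4)/25 = -21/20
  a_6 = (5 - 9)(-21/20) / 6^2 = (21/5)/36 = 7/60
  a_7 = (6 - 9)(7/60) / 7^2 = (-7/20)/49 = -1/140
  a_8 = (7 - 9)(-1/140) / 8^2 = (1/70)/64 = 1/4480
  a_9 = (8 - 9)(1/4480) / 9^2 = (-1/4480)/81 = -1/362880
Hence L_9(x) = -x^9/362880 + x^8/4480 - x^7/140 + 7 x^6/60 - 21 x^5/20 + 21 x^4/4 - 14 x^3 + 18 x^2 - 9 x + 1.

L_9(x); series = -x^9/362880 + x^8/4480 - x^7/140 + 7 x^6/60 - 21 x^5/20 + 21 x^4/4 - 14 x^3 + 18 x^2 - 9 x + 1


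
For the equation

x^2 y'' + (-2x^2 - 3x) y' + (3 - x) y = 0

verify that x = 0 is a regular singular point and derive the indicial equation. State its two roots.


Divide by x^2 to reach normal form y'' + P_1(x) y' + P_2(x) y = 0 with P_1(x) = -2 - 3/x and P_2(x) = -1/x + 3/x^2.
x = 0 is a singular point because the y'-coefficient -2 - 3/x has a pole at x = 0 and the y-coefficient -1/x + 3/x^2 has a pole at x = 0.
It is a regular singular point because x P_1(x) = p(x) = -2x - 3 and x^2 P_2(x) = q(x) = 3 - x are polynomials, hence analytic at x = 0.
p(0) = -3,  q(0) = 3.
Indicial equation: r(r-1) + p(0) r + q(0) = 0, i.e. r^2 + (p(0) - 1) r + q(0) = 0, i.e. r^2 - 4 r + 3 = 0.
Discriminant: (-4)^2 - 4(3) = 4, so r = (4 ± 2)/2.
Solving: r_1 = 3, r_2 = 1.

indicial: r^2 - 4 r + 3 = 0; roots r_1 = 3, r_2 = 1


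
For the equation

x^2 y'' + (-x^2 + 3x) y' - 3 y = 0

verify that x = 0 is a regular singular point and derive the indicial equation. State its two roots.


Divide by x^2 to reach normal form y'' + P_1(x) y' + P_2(x) y = 0 with P_1(x) = -1 + 3/x and P_2(x) = -3/x^2.
x = 0 is a singular point because the y'-coefficient -1 + 3/x has a pole at x = 0 and the y-coefficient -3/x^2 has a pole at x = 0.
It is a regular singular point because x P_1(x) = p(x) = 3 - x and x^2 P_2(x) = q(x) = -3 are polynomials, hence analytic at x = 0.
p(0) = 3,  q(0) = -3.
Indicial equation: r(r-1) + p(0) r + q(0) = 0, i.e. r^2 + (p(0) - 1) r + q(0) = 0, i.e. r^2 + 2 r - 3 = 0.
Discriminant: (2)^2 - 4(-3) = 16, so r = (-2 ± 4)/2.
Solving: r_1 = 1, r_2 = -3.

indicial: r^2 + 2 r - 3 = 0; roots r_1 = 1, r_2 = -3


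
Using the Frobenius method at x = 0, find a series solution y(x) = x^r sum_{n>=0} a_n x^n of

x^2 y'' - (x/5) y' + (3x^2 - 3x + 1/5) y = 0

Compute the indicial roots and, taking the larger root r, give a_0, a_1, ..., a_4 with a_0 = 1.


Write in Frobenius form y'' + (p(x)/x) y' + (q(x)/x^2) y = 0:
  p(x) = -1/5,  q(x) = 3x^2 - 3x + 1/5.
Indicial equation: r(r-1) + (-1/5) r + (1/5) = 0 -> roots r_1 = 1, r_2 = 1/5.
Take r = r_1 = 1. Let y(x) = x^r sum_{n>=0} a_n x^n with a_0 = 1.
Substitute y = x^r sum a_n x^n and match x^{r+n}. The recurrence is
  D(n) a_n - 3 a_{n-1} + 3 a_{n-2} = 0,  where D(n) = (r+n)(r+n-1) + (-1/5)(r+n) + (1/5).
  a_n = [3 a_{n-1} - 3 a_{n-2}] / D(n).
Since the indicial polynomial factors as (r - r_1)(r - r_2), D(n) = (r_1 + n - r_1)(r_1 + n - r_2) = n(n + 4/5).
Evaluating step by step (a_0 = 1):
  n = 1: D(1) = 1(1 + 4/5) = 9/5; numerator = 3(1) = 3; a_1 = (3)/(9/5) = 5/3
  n = 2: D(2) = 2(2 + 4/5) = 28/5; numerator = 3(5/3) - 3(1) = 2; a_2 = (2)/(28/5) = 5/14
  n = 3: D(3) = 3(3 + 4/5) = 57/5; numerator = 3(5/14) - 3(5/3) = -55/14; a_3 = (-55/14)/(57/5) = -275/798
  n = 4: D(4) = 4(4 + 4/5) = 96/5; numerator = 3(-275/798) - 3(5/14) = -40/19; a_4 = (-40/19)/(96/5) = -25/228

r = 1; a_0 = 1; a_1 = 5/3; a_2 = 5/14; a_3 = -275/798; a_4 = -25/228


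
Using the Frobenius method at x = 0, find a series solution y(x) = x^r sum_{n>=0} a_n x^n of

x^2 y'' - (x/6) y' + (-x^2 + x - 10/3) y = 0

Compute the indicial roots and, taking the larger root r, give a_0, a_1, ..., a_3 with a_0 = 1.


Write in Frobenius form y'' + (p(x)/x) y' + (q(x)/x^2) y = 0:
  p(x) = -1/6,  q(x) = -x^2 + x - 10/3.
Indicial equation: r(r-1) + (-1/6) r + (-10/3) = 0 -> roots r_1 = 5/2, r_2 = -4/3.
Take r = r_1 = 5/2. Let y(x) = x^r sum_{n>=0} a_n x^n with a_0 = 1.
Substitute y = x^r sum a_n x^n and match x^{r+n}. The recurrence is
  D(n) a_n + 1 a_{n-1} - 1 a_{n-2} = 0,  where D(n) = (r+n)(r+n-1) + (-1/6)(r+n) + (-10/3).
  a_n = [-1 a_{n-1} + 1 a_{n-2}] / D(n).
Since the indicial polynomial factors as (r - r_1)(r - r_2), D(n) = (r_1 + n - r_1)(r_1 + n - r_2) = n(n + 23/6).
Evaluating step by step (a_0 = 1):
  n = 1: D(1) = 1(1 + 23/6) = 29/6; numerator = -1(1) = -1; a_1 = (-1)/(29/6) = -6/29
  n = 2: D(2) = 2(2 + 23/6) = 35/3; numerator = -1(-6/29) + 1(1) = 35/29; a_2 = (35/29)/(35/3) = 3/29
  n = 3: D(3) = 3(3 + 23/6) = 41/2; numerator = -1(3/29) + 1(-6/29) = -9/29; a_3 = (-9/29)/(41/2) = -18/1189

r = 5/2; a_0 = 1; a_1 = -6/29; a_2 = 3/29; a_3 = -18/1189


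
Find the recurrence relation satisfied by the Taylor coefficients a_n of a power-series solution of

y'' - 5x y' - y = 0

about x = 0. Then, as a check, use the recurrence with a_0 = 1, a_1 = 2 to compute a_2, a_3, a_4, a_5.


Substitute y = sum_n a_n x^n.
y''(x) has coefficient (n+2)(n+1) a_{n+2} at x^n;
-5 x y'(x) has coefficient -5 n a_n at x^n (shift);
-y(x) has coefficient -1 a_n at x^n.
Matching x^n: (n+2)(n+1) a_{n+2} + (-5n - 1) a_n = 0.
Thus a_{n+2} = (5n + 1) / ((n+1)(n+2)) * a_n.

Check with a_0 = 1, a_1 = 2 (apply the recurrence for n = 0, 1, 2, 3): a_0 = 1, a_1 = 2, a_2 = 1/2, a_3 = 2, a_4 = 11/24, a_5 = 8/5.

a_(n+2) = (5n + 1) / ((n+1)(n+2)) * a_n; check: a_0 = 1, a_1 = 2, a_2 = 1/2, a_3 = 2, a_4 = 11/24, a_5 = 8/5


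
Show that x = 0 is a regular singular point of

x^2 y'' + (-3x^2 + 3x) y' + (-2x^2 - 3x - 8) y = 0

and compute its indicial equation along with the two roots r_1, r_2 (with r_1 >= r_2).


Divide by x^2 to reach normal form y'' + P_1(x) y' + P_2(x) y = 0 with P_1(x) = -3 + 3/x and P_2(x) = -2 - 3/x - 8/x^2.
x = 0 is a singular point because the y'-coefficient -3 + 3/x has a pole at x = 0 and the y-coefficient -2 - 3/x - 8/x^2 has a pole at x = 0.
It is a regular singular point because x P_1(x) = p(x) = 3 - 3x and x^2 P_2(x) = q(x) = -2x^2 - 3x - 8 are polynomials, hence analytic at x = 0.
p(0) = 3,  q(0) = -8.
Indicial equation: r(r-1) + p(0) r + q(0) = 0, i.e. r^2 + (p(0) - 1) r + q(0) = 0, i.e. r^2 + 2 r - 8 = 0.
Discriminant: (2)^2 - 4(-8) = 36, so r = (-2 ± 6)/2.
Solving: r_1 = 2, r_2 = -4.

indicial: r^2 + 2 r - 8 = 0; roots r_1 = 2, r_2 = -4


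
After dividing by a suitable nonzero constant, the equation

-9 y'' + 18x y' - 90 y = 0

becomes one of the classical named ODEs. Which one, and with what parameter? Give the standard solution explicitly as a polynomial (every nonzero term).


All three coefficients share the factor -9; dividing through by -9 gives  y'' - 2x y' + 10 y = 0.
This matches the Hermite equation y'' - 2x y' + 2n y = 0 with 2n = 10, so n = 5; the polynomial solution is H_5(x).
With y = sum_k a_k x^k, matching x^k gives (k+2)(k+1) a_{k+2} = 2(k - n) a_k = 2(k - 5) a_k. The right side vanishes at k = 5, so the series with the parity of 5 terminates at degree 5.
Standard normalization: leading coefficient of H_n is 2^n, so a_5 = 2^5 = 32. Work downward with a_k = (k+1)(k+2) a_{k+2} / (2(k - n)):
  a_3 = (4)(5)(32) / (2(3 - 5)) = 640/(-4) = -160
  a_1 = (2)(3)(-160) / (2(1 - 5)) = -960/(-8) = 120
Hence H_5(x) = 32 x^5 - 160 x^3 + 120 x.

H_5(x); series = 32 x^5 - 160 x^3 + 120 x


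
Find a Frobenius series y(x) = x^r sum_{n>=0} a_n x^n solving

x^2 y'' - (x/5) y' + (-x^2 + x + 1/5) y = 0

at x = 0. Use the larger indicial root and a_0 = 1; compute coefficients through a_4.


Write in Frobenius form y'' + (p(x)/x) y' + (q(x)/x^2) y = 0:
  p(x) = -1/5,  q(x) = -x^2 + x + 1/5.
Indicial equation: r(r-1) + (-1/5) r + (1/5) = 0 -> roots r_1 = 1, r_2 = 1/5.
Take r = r_1 = 1. Let y(x) = x^r sum_{n>=0} a_n x^n with a_0 = 1.
Substitute y = x^r sum a_n x^n and match x^{r+n}. The recurrence is
  D(n) a_n + 1 a_{n-1} - 1 a_{n-2} = 0,  where D(n) = (r+n)(r+n-1) + (-1/5)(r+n) + (1/5).
  a_n = [-1 a_{n-1} + 1 a_{n-2}] / D(n).
Since the indicial polynomial factors as (r - r_1)(r - r_2), D(n) = (r_1 + n - r_1)(r_1 + n - r_2) = n(n + 4/5).
Evaluating step by step (a_0 = 1):
  n = 1: D(1) = 1(1 + 4/5) = 9/5; numerator = -1(1) = -1; a_1 = (-1)/(9/5) = -5/9
  n = 2: D(2) = 2(2 + 4/5) = 28/5; numerator = -1(-5/9) + 1(1) = 14/9; a_2 = (14/9)/(28/5) = 5/18
  n = 3: D(3) = 3(3 + 4/5) = 57/5; numerator = -1(5/18) + 1(-5/9) = -5/6; a_3 = (-5/6)/(57/5) = -25/342
  n = 4: D(4) = 4(4 + 4/5) = 96/5; numerator = -1(-25/342) + 1(5/18) = 20/57; a_4 = (20/57)/(96/5) = 25/1368

r = 1; a_0 = 1; a_1 = -5/9; a_2 = 5/18; a_3 = -25/342; a_4 = 25/1368


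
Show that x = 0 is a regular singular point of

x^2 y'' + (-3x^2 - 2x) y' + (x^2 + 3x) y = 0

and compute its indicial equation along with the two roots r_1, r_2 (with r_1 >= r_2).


Divide by x^2 to reach normal form y'' + P_1(x) y' + P_2(x) y = 0 with P_1(x) = -3 - 2/x and P_2(x) = 1 + 3/x.
x = 0 is a singular point because the y'-coefficient -3 - 2/x has a pole at x = 0 and the y-coefficient 1 + 3/x has a pole at x = 0.
It is a regular singular point because x P_1(x) = p(x) = -3x - 2 and x^2 P_2(x) = q(x) = x^2 + 3x are polynomials, hence analytic at x = 0.
p(0) = -2,  q(0) = 0.
Indicial equation: r(r-1) + p(0) r + q(0) = 0, i.e. r^2 + (p(0) - 1) r + q(0) = 0, i.e. r^2 - 3 r = 0.
Discriminant: (-3)^2 - 4(0) = 9, so r = (3 ± 3)/2.
Solving: r_1 = 3, r_2 = 0.

indicial: r^2 - 3 r = 0; roots r_1 = 3, r_2 = 0


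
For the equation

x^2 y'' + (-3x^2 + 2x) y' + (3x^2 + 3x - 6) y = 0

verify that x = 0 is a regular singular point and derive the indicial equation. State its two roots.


Divide by x^2 to reach normal form y'' + P_1(x) y' + P_2(x) y = 0 with P_1(x) = -3 + 2/x and P_2(x) = 3 + 3/x - 6/x^2.
x = 0 is a singular point because the y'-coefficient -3 + 2/x has a pole at x = 0 and the y-coefficient 3 + 3/x - 6/x^2 has a pole at x = 0.
It is a regular singular point because x P_1(x) = p(x) = 2 - 3x and x^2 P_2(x) = q(x) = 3x^2 + 3x - 6 are polynomials, hence analytic at x = 0.
p(0) = 2,  q(0) = -6.
Indicial equation: r(r-1) + p(0) r + q(0) = 0, i.e. r^2 + (p(0) - 1) r + q(0) = 0, i.e. r^2 + 1 r - 6 = 0.
Discriminant: (1)^2 - 4(-6) = 25, so r = (-1 ± 5)/2.
Solving: r_1 = 2, r_2 = -3.

indicial: r^2 + 1 r - 6 = 0; roots r_1 = 2, r_2 = -3
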